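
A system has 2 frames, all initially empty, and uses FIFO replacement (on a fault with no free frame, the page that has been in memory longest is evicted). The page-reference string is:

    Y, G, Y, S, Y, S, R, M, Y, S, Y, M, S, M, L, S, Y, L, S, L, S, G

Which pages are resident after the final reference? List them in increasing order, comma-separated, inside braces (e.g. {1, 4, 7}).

{G, S}

Y: fault, frames [Y]
G: fault, frames [Y, G]
Y: hit
S: fault, evict Y, frames [G, S]
Y: fault, evict G, frames [S, Y]
S: hit
R: fault, evict S, frames [Y, R]
M: fault, evict Y, frames [R, M]
Y: fault, evict R, frames [M, Y]
S: fault, evict M, frames [Y, S]
Y: hit
M: fault, evict Y, frames [S, M]
S: hit
M: hit
L: fault, evict S, frames [M, L]
S: fault, evict M, frames [L, S]
Y: fault, evict L, frames [S, Y]
L: fault, evict S, frames [Y, L]
S: fault, evict Y, frames [L, S]
L: hit
S: hit
G: fault, evict L, frames [S, G]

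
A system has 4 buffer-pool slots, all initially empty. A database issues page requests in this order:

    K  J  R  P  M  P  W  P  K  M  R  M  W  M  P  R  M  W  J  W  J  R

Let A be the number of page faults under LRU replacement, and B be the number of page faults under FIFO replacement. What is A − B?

Under LRU: F F F F F . F . F . F . F . F . . . F . . . → 11 faults.
Under FIFO: F F F F F . F . F . F . . . F . F F F . . F → 13 faults.
A − B = 11 − 13 = -2.

-2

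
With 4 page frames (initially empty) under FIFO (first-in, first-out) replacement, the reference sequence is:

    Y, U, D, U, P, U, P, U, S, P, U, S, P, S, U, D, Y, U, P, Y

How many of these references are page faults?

7

Y: miss, frames (Y)
U: miss, frames (Y U)
D: miss, frames (Y U D)
U: hit
P: miss, frames (Y U D P)
U: hit
P: hit
U: hit
S: miss, evict Y, frames (U D P S)
P: hit
U: hit
S: hit
P: hit
S: hit
U: hit
D: hit
Y: miss, evict U, frames (D P S Y)
U: miss, evict D, frames (P S Y U)
P: hit
Y: hit
Page faults: 7.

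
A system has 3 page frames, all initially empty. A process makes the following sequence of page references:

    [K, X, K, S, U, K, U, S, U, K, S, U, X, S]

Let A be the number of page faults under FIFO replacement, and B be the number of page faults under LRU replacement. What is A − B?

2

Under FIFO: F F . F F F . . . . . . F F → 7 faults.
Under LRU: F F . F F . . . . . . . F . → 5 faults.
A − B = 7 − 5 = 2.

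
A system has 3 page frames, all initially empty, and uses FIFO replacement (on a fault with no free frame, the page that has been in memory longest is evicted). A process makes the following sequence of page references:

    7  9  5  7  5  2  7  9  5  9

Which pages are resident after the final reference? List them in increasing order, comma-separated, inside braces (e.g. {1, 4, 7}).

7: fault, frames {7}
9: fault, frames {7,9}
5: fault, frames {7,9,5}
7: hit
5: hit
2: fault, evict 7, frames {9,5,2}
7: fault, evict 9, frames {5,2,7}
9: fault, evict 5, frames {2,7,9}
5: fault, evict 2, frames {7,9,5}
9: hit

{5, 7, 9}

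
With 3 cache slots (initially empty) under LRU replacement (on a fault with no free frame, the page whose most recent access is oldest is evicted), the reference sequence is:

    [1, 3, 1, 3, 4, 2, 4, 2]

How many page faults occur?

4

1 -> miss, frames [1]
3 -> miss, frames [1, 3]
1 -> hit
3 -> hit
4 -> miss, frames [1, 3, 4]
2 -> miss, evict 1, frames [3, 4, 2]
4 -> hit
2 -> hit
Page faults: 4.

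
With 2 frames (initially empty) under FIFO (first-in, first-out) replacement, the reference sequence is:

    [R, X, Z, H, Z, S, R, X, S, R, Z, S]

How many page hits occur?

1

R -> miss, frames {R}
X -> miss, frames {R,X}
Z -> miss, evict R, frames {X,Z}
H -> miss, evict X, frames {Z,H}
Z -> hit
S -> miss, evict Z, frames {H,S}
R -> miss, evict H, frames {S,R}
X -> miss, evict S, frames {R,X}
S -> miss, evict R, frames {X,S}
R -> miss, evict X, frames {S,R}
Z -> miss, evict S, frames {R,Z}
S -> miss, evict R, frames {Z,S}
Hits: 1.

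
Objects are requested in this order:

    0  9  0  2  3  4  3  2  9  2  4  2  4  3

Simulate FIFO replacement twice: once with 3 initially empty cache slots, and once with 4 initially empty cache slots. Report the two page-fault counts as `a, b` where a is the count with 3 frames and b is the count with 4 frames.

8, 5

3 frames: F F . F F F . . F F . . . F → 8 faults.
4 frames: F F . F F F . . . . . . . . → 5 faults.
5 < 8: adding a frame reduced faults, as is typical.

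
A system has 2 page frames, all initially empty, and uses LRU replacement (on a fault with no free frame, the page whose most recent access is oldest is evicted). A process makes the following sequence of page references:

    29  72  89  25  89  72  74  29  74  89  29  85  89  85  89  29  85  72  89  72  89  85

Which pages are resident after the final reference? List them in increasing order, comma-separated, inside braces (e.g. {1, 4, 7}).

29 -> fault, frames {29}
72 -> fault, frames {29,72}
89 -> fault, evict 29, frames {72,89}
25 -> fault, evict 72, frames {89,25}
89 -> hit
72 -> fault, evict 25, frames {89,72}
74 -> fault, evict 89, frames {72,74}
29 -> fault, evict 72, frames {74,29}
74 -> hit
89 -> fault, evict 29, frames {74,89}
29 -> fault, evict 74, frames {89,29}
85 -> fault, evict 89, frames {29,85}
89 -> fault, evict 29, frames {85,89}
85 -> hit
89 -> hit
29 -> fault, evict 85, frames {89,29}
85 -> fault, evict 89, frames {29,85}
72 -> fault, evict 29, frames {85,72}
89 -> fault, evict 85, frames {72,89}
72 -> hit
89 -> hit
85 -> fault, evict 72, frames {89,85}

{85, 89}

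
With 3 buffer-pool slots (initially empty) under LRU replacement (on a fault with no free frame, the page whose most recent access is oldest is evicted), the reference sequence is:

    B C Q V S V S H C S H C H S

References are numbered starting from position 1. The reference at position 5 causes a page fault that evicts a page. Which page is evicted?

pos 1: B -> miss, frames [B]
pos 2: C -> miss, frames [B, C]
pos 3: Q -> miss, frames [B, C, Q]
pos 4: V -> miss, evict B, frames [C, Q, V]
pos 5: S -> miss, evict C, frames [Q, V, S]
At position 5, page C is evicted.

C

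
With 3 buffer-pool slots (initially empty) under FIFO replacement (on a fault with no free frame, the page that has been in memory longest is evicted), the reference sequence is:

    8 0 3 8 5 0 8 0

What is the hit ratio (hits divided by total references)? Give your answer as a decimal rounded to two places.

0.25

8 → miss, frames {8}
0 → miss, frames {8,0}
3 → miss, frames {8,0,3}
8 → hit
5 → miss, evict 8, frames {0,3,5}
0 → hit
8 → miss, evict 0, frames {3,5,8}
0 → miss, evict 3, frames {5,8,0}
Hits: 2 of 8 references → 2/8 = 0.2500.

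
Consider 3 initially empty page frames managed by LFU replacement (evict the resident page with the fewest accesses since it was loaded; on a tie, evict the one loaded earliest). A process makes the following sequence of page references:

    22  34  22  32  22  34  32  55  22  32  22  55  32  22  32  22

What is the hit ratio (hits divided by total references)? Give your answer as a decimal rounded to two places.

0.75

22 -> fault, frames (22)
34 -> fault, frames (22 34)
22 -> hit
32 -> fault, frames (22 34 32)
22 -> hit
34 -> hit
32 -> hit
55 -> fault, evict 34, frames (22 32 55)
22 -> hit
32 -> hit
22 -> hit
55 -> hit
32 -> hit
22 -> hit
32 -> hit
22 -> hit
Hits: 12 of 16 references → 12/16 = 0.7500.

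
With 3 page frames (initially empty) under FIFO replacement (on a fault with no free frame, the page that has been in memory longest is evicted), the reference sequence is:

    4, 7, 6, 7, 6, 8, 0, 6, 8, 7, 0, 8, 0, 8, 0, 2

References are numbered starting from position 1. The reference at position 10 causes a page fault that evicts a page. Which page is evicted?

6

pos 1: 4: miss, frames {4}
pos 2: 7: miss, frames {4,7}
pos 3: 6: miss, frames {4,7,6}
pos 4: 7: hit
pos 5: 6: hit
pos 6: 8: miss, evict 4, frames {7,6,8}
pos 7: 0: miss, evict 7, frames {6,8,0}
pos 8: 6: hit
pos 9: 8: hit
pos 10: 7: miss, evict 6, frames {8,0,7}
At position 10, page 6 is evicted.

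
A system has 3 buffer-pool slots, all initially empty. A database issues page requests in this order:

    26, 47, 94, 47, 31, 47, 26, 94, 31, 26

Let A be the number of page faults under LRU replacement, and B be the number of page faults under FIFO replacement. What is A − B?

Under LRU: F F F . F . F F F . → 7 faults.
Under FIFO: F F F . F . F . . . → 5 faults.
A − B = 7 − 5 = 2.

2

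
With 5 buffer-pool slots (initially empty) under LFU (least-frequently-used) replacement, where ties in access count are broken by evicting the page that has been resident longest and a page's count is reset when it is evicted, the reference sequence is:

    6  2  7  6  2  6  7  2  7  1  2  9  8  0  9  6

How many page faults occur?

6 → fault, frames {6}
2 → fault, frames {6,2}
7 → fault, frames {6,2,7}
6 → hit
2 → hit
6 → hit
7 → hit
2 → hit
7 → hit
1 → fault, frames {6,2,7,1}
2 → hit
9 → fault, frames {6,2,7,1,9}
8 → fault, evict 1, frames {6,2,7,9,8}
0 → fault, evict 9, frames {6,2,7,8,0}
9 → fault, evict 8, frames {6,2,7,0,9}
6 → hit
Page faults: 8.

8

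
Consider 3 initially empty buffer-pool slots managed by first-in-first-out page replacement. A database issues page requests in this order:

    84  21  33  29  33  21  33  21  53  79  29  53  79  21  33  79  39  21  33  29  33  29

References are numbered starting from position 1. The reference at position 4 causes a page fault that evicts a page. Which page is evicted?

pos 1: 84 -> miss, frames [84]
pos 2: 21 -> miss, frames [84, 21]
pos 3: 33 -> miss, frames [84, 21, 33]
pos 4: 29 -> miss, evict 84, frames [21, 33, 29]
At position 4, page 84 is evicted.

84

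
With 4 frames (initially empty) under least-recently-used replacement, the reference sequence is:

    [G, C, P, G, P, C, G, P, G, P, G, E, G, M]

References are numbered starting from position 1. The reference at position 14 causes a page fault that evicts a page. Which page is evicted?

pos 1: G: miss, frames (G)
pos 2: C: miss, frames (G C)
pos 3: P: miss, frames (G C P)
pos 4: G: hit
pos 5: P: hit
pos 6: C: hit
pos 7: G: hit
pos 8: P: hit
pos 9: G: hit
pos 10: P: hit
pos 11: G: hit
pos 12: E: miss, frames (C P G E)
pos 13: G: hit
pos 14: M: miss, evict C, frames (P E G M)
At position 14, page C is evicted.

C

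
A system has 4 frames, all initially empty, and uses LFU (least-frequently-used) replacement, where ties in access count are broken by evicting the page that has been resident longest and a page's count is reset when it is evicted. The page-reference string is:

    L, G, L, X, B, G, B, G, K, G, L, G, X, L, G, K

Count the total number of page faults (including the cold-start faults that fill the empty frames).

L -> miss, frames [L]
G -> miss, frames [L, G]
L -> hit
X -> miss, frames [L, G, X]
B -> miss, frames [L, G, X, B]
G -> hit
B -> hit
G -> hit
K -> miss, evict X, frames [L, G, B, K]
G -> hit
L -> hit
G -> hit
X -> miss, evict K, frames [L, G, B, X]
L -> hit
G -> hit
K -> miss, evict X, frames [L, G, B, K]
Page faults: 7.

7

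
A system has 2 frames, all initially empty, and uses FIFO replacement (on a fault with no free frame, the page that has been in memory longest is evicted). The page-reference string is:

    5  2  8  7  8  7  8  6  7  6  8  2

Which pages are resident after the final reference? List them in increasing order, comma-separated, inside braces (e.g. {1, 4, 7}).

{2, 8}

5 -> miss, frames (5)
2 -> miss, frames (5 2)
8 -> miss, evict 5, frames (2 8)
7 -> miss, evict 2, frames (8 7)
8 -> hit
7 -> hit
8 -> hit
6 -> miss, evict 8, frames (7 6)
7 -> hit
6 -> hit
8 -> miss, evict 7, frames (6 8)
2 -> miss, evict 6, frames (8 2)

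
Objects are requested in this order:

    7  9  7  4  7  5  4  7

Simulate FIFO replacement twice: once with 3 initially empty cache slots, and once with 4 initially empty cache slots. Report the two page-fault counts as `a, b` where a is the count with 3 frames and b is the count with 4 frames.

3 frames: F F . F . F . F → 5 faults.
4 frames: F F . F . F . . → 4 faults.
4 < 5: adding a frame reduced faults, as is typical.

5, 4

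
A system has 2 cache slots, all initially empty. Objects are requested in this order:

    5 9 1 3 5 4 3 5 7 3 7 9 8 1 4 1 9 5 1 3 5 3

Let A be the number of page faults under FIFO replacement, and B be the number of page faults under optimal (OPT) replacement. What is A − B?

5

Under FIFO: F F F F F F F F F F . F F F F . F F F F F . → 19 faults.
Under OPT: F F F F . F . F F . . F F F F . F F . F . . → 14 faults.
A − B = 19 − 14 = 5.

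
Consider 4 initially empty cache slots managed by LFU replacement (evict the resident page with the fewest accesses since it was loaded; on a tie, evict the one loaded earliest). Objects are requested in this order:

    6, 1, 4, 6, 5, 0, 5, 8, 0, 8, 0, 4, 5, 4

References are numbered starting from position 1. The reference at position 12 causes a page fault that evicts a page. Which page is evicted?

6

pos 1: 6: fault, frames (6)
pos 2: 1: fault, frames (6 1)
pos 3: 4: fault, frames (6 1 4)
pos 4: 6: hit
pos 5: 5: fault, frames (6 1 4 5)
pos 6: 0: fault, evict 1, frames (6 4 5 0)
pos 7: 5: hit
pos 8: 8: fault, evict 4, frames (6 5 0 8)
pos 9: 0: hit
pos 10: 8: hit
pos 11: 0: hit
pos 12: 4: fault, evict 6, frames (5 0 8 4)
At position 12, page 6 is evicted.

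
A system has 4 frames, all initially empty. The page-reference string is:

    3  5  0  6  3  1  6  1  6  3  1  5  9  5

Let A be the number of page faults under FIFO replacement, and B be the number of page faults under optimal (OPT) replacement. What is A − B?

Under FIFO: F F F F . F . . . F . F F . → 8 faults.
Under OPT: F F F F . F . . . . . . F . → 6 faults.
A − B = 8 − 6 = 2.

2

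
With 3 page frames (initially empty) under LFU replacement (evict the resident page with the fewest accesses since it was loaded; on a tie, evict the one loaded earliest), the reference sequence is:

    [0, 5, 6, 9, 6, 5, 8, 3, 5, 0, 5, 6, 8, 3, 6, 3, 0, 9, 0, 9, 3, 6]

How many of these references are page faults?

0 -> miss, frames [0]
5 -> miss, frames [0, 5]
6 -> miss, frames [0, 5, 6]
9 -> miss, evict 0, frames [5, 6, 9]
6 -> hit
5 -> hit
8 -> miss, evict 9, frames [5, 6, 8]
3 -> miss, evict 8, frames [5, 6, 3]
5 -> hit
0 -> miss, evict 3, frames [5, 6, 0]
5 -> hit
6 -> hit
8 -> miss, evict 0, frames [5, 6, 8]
3 -> miss, evict 8, frames [5, 6, 3]
6 -> hit
3 -> hit
0 -> miss, evict 3, frames [5, 6, 0]
9 -> miss, evict 0, frames [5, 6, 9]
0 -> miss, evict 9, frames [5, 6, 0]
9 -> miss, evict 0, frames [5, 6, 9]
3 -> miss, evict 9, frames [5, 6, 3]
6 -> hit
Page faults: 14.

14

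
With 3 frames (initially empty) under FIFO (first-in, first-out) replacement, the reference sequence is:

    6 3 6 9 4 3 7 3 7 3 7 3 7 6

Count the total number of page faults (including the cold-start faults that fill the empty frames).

7

6 -> fault, frames {6}
3 -> fault, frames {6,3}
6 -> hit
9 -> fault, frames {6,3,9}
4 -> fault, evict 6, frames {3,9,4}
3 -> hit
7 -> fault, evict 3, frames {9,4,7}
3 -> fault, evict 9, frames {4,7,3}
7 -> hit
3 -> hit
7 -> hit
3 -> hit
7 -> hit
6 -> fault, evict 4, frames {7,3,6}
Page faults: 7.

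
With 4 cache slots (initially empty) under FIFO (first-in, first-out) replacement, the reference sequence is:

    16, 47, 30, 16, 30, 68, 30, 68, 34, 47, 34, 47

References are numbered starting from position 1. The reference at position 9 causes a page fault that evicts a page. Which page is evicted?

16

pos 1: 16 → fault, frames (16)
pos 2: 47 → fault, frames (16 47)
pos 3: 30 → fault, frames (16 47 30)
pos 4: 16 → hit
pos 5: 30 → hit
pos 6: 68 → fault, frames (16 47 30 68)
pos 7: 30 → hit
pos 8: 68 → hit
pos 9: 34 → fault, evict 16, frames (47 30 68 34)
At position 9, page 16 is evicted.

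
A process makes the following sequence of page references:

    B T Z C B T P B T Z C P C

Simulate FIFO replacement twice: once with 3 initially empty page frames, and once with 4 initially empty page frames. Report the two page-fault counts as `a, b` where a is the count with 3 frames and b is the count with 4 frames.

9, 10

3 frames: F F F F F F F . . F F . . → 9 faults.
4 frames: F F F F . . F F F F F F . → 10 faults.
10 > 9: adding a frame increased faults — Belady's anomaly.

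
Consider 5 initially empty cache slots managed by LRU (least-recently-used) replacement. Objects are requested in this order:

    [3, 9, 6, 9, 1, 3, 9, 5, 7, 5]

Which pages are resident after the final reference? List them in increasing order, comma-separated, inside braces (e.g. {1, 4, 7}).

3 → miss, frames [3]
9 → miss, frames [3, 9]
6 → miss, frames [3, 9, 6]
9 → hit
1 → miss, frames [3, 6, 9, 1]
3 → hit
9 → hit
5 → miss, frames [6, 1, 3, 9, 5]
7 → miss, evict 6, frames [1, 3, 9, 5, 7]
5 → hit

{1, 3, 5, 7, 9}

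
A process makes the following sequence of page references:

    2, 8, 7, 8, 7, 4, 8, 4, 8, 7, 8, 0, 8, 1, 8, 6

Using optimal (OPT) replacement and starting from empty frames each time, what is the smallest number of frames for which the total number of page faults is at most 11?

f=1: 16 faults
f=2: 8 faults
f=3: 7 faults
f=4: 7 faults
f=5: 7 faults
f=6: 7 faults
f=7: 7 faults
Smallest f with faults ≤ 11 is 2.

2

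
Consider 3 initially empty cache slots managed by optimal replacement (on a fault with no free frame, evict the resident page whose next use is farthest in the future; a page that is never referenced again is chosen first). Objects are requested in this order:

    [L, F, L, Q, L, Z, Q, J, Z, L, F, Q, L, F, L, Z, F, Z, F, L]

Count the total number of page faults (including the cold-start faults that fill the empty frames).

L: miss, frames {L}
F: miss, frames {L,F}
L: hit
Q: miss, frames {L,F,Q}
L: hit
Z: miss, evict F, frames {L,Q,Z}
Q: hit
J: miss, evict Q, frames {L,Z,J}
Z: hit
L: hit
F: miss, evict J, frames {L,Z,F}
Q: miss, evict Z, frames {L,F,Q}
L: hit
F: hit
L: hit
Z: miss, evict Q, frames {L,F,Z}
F: hit
Z: hit
F: hit
L: hit
Page faults: 8.

8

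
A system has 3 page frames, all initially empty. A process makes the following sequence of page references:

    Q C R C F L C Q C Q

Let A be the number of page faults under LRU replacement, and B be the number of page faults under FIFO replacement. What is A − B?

-1

Under LRU: F F F . F F . F . . → 6 faults.
Under FIFO: F F F . F F F F . . → 7 faults.
A − B = 6 − 7 = -1.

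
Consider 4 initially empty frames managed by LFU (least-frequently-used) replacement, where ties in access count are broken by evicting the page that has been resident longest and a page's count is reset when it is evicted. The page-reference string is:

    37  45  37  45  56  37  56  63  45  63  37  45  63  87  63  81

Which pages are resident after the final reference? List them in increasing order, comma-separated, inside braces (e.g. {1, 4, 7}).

37: fault, frames {37}
45: fault, frames {37,45}
37: hit
45: hit
56: fault, frames {37,45,56}
37: hit
56: hit
63: fault, frames {37,45,56,63}
45: hit
63: hit
37: hit
45: hit
63: hit
87: fault, evict 56, frames {37,45,63,87}
63: hit
81: fault, evict 87, frames {37,45,63,81}

{37, 45, 63, 81}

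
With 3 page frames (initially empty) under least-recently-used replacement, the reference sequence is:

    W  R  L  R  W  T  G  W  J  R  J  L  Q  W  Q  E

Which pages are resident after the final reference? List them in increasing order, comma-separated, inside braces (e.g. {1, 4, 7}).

W: miss, frames {W}
R: miss, frames {W,R}
L: miss, frames {W,R,L}
R: hit
W: hit
T: miss, evict L, frames {R,W,T}
G: miss, evict R, frames {W,T,G}
W: hit
J: miss, evict T, frames {G,W,J}
R: miss, evict G, frames {W,J,R}
J: hit
L: miss, evict W, frames {R,J,L}
Q: miss, evict R, frames {J,L,Q}
W: miss, evict J, frames {L,Q,W}
Q: hit
E: miss, evict L, frames {W,Q,E}

{E, Q, W}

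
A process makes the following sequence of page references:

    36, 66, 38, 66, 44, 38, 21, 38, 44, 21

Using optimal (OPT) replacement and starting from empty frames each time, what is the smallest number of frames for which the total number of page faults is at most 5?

f=1: 10 faults
f=2: 6 faults
f=3: 5 faults
f=4: 5 faults
f=5: 5 faults
Smallest f with faults ≤ 5 is 3.

3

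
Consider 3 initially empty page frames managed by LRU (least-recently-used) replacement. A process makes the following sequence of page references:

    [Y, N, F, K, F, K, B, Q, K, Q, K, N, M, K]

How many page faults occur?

Y: fault, frames {Y}
N: fault, frames {Y,N}
F: fault, frames {Y,N,F}
K: fault, evict Y, frames {N,F,K}
F: hit
K: hit
B: fault, evict N, frames {F,K,B}
Q: fault, evict F, frames {K,B,Q}
K: hit
Q: hit
K: hit
N: fault, evict B, frames {Q,K,N}
M: fault, evict Q, frames {K,N,M}
K: hit
Page faults: 8.

8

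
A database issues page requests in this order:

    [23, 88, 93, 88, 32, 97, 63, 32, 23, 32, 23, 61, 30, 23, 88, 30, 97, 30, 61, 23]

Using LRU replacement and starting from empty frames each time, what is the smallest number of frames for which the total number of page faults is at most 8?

7

f=1: 20 faults
f=2: 16 faults
f=3: 13 faults
f=4: 13 faults
f=5: 11 faults
f=6: 10 faults
f=7: 8 faults
f=8: 8 faults
Smallest f with faults ≤ 8 is 7.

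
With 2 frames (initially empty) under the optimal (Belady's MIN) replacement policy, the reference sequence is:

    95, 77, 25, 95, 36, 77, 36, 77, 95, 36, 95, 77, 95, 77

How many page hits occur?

95: miss, frames {95}
77: miss, frames {95,77}
25: miss, evict 77, frames {95,25}
95: hit
36: miss, evict 25, frames {95,36}
77: miss, evict 95, frames {36,77}
36: hit
77: hit
95: miss, evict 77, frames {36,95}
36: hit
95: hit
77: miss, evict 36, frames {95,77}
95: hit
77: hit
Hits: 7.

7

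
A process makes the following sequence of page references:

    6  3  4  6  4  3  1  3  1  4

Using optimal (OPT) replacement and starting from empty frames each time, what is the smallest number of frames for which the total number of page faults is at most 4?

3

f=1: 10 faults
f=2: 6 faults
f=3: 4 faults
f=4: 4 faults
Smallest f with faults ≤ 4 is 3.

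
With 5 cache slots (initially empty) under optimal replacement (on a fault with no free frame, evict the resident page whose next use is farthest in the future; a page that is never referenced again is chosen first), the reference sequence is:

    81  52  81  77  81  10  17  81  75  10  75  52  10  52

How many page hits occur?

81 -> miss, frames {81}
52 -> miss, frames {81,52}
81 -> hit
77 -> miss, frames {81,52,77}
81 -> hit
10 -> miss, frames {81,52,77,10}
17 -> miss, frames {81,52,77,10,17}
81 -> hit
75 -> miss, evict 17, frames {81,52,77,10,75}
10 -> hit
75 -> hit
52 -> hit
10 -> hit
52 -> hit
Hits: 8.

8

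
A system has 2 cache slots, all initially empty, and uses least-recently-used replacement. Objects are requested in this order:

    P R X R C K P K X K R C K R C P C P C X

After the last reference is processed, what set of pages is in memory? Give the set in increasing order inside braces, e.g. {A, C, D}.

P: miss, frames (P)
R: miss, frames (P R)
X: miss, evict P, frames (R X)
R: hit
C: miss, evict X, frames (R C)
K: miss, evict R, frames (C K)
P: miss, evict C, frames (K P)
K: hit
X: miss, evict P, frames (K X)
K: hit
R: miss, evict X, frames (K R)
C: miss, evict K, frames (R C)
K: miss, evict R, frames (C K)
R: miss, evict C, frames (K R)
C: miss, evict K, frames (R C)
P: miss, evict R, frames (C P)
C: hit
P: hit
C: hit
X: miss, evict P, frames (C X)

{C, X}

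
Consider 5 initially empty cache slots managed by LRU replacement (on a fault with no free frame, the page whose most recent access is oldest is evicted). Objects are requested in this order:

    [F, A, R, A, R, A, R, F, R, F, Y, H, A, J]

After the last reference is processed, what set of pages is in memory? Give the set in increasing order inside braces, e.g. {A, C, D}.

F → miss, frames [F]
A → miss, frames [F, A]
R → miss, frames [F, A, R]
A → hit
R → hit
A → hit
R → hit
F → hit
R → hit
F → hit
Y → miss, frames [A, R, F, Y]
H → miss, frames [A, R, F, Y, H]
A → hit
J → miss, evict R, frames [F, Y, H, A, J]

{A, F, H, J, Y}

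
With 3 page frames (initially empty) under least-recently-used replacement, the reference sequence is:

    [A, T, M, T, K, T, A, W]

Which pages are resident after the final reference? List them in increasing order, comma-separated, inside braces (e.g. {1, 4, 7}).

{A, T, W}

A: fault, frames {A}
T: fault, frames {A,T}
M: fault, frames {A,T,M}
T: hit
K: fault, evict A, frames {M,T,K}
T: hit
A: fault, evict M, frames {K,T,A}
W: fault, evict K, frames {T,A,W}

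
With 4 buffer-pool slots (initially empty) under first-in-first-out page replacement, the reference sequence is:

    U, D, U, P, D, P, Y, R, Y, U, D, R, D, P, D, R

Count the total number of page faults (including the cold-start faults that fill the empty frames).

8

U → fault, frames (U)
D → fault, frames (U D)
U → hit
P → fault, frames (U D P)
D → hit
P → hit
Y → fault, frames (U D P Y)
R → fault, evict U, frames (D P Y R)
Y → hit
U → fault, evict D, frames (P Y R U)
D → fault, evict P, frames (Y R U D)
R → hit
D → hit
P → fault, evict Y, frames (R U D P)
D → hit
R → hit
Page faults: 8.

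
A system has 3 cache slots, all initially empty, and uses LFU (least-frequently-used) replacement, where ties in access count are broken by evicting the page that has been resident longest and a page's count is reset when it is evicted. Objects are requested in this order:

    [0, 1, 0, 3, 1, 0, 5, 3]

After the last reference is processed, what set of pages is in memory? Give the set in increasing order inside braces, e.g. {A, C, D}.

{0, 1, 3}

0 → fault, frames (0)
1 → fault, frames (0 1)
0 → hit
3 → fault, frames (0 1 3)
1 → hit
0 → hit
5 → fault, evict 3, frames (0 1 5)
3 → fault, evict 5, frames (0 1 3)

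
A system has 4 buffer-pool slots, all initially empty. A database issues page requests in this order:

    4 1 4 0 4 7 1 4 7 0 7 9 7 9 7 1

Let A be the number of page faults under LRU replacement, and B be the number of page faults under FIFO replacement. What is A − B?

Under LRU: F F . F . F . . . . . F . . . F → 6 faults.
Under FIFO: F F . F . F . . . . . F . . . . → 5 faults.
A − B = 6 − 5 = 1.

1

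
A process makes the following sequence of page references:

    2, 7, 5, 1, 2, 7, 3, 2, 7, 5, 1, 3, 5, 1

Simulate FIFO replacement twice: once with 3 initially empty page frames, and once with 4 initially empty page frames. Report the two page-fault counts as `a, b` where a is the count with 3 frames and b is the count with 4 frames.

3 frames: F F F F F F F . . F F . . . → 9 faults.
4 frames: F F F F . . F F F F F F . . → 10 faults.
10 > 9: adding a frame increased faults — Belady's anomaly.

9, 10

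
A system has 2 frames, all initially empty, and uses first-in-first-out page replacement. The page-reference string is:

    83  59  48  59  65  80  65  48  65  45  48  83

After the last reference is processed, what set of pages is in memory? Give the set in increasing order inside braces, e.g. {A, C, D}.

{48, 83}

83 → miss, frames {83}
59 → miss, frames {83,59}
48 → miss, evict 83, frames {59,48}
59 → hit
65 → miss, evict 59, frames {48,65}
80 → miss, evict 48, frames {65,80}
65 → hit
48 → miss, evict 65, frames {80,48}
65 → miss, evict 80, frames {48,65}
45 → miss, evict 48, frames {65,45}
48 → miss, evict 65, frames {45,48}
83 → miss, evict 45, frames {48,83}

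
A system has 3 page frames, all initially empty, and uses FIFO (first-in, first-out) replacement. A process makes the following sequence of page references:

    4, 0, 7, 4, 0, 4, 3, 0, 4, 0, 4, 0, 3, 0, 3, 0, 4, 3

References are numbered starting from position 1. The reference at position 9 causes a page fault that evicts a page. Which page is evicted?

0

pos 1: 4: fault, frames [4]
pos 2: 0: fault, frames [4, 0]
pos 3: 7: fault, frames [4, 0, 7]
pos 4: 4: hit
pos 5: 0: hit
pos 6: 4: hit
pos 7: 3: fault, evict 4, frames [0, 7, 3]
pos 8: 0: hit
pos 9: 4: fault, evict 0, frames [7, 3, 4]
At position 9, page 0 is evicted.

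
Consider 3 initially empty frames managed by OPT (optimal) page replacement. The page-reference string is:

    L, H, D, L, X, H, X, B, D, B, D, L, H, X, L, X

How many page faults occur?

7

L: fault, frames [L]
H: fault, frames [L, H]
D: fault, frames [L, H, D]
L: hit
X: fault, evict L, frames [H, D, X]
H: hit
X: hit
B: fault, evict X, frames [H, D, B]
D: hit
B: hit
D: hit
L: fault, evict B, frames [H, D, L]
H: hit
X: fault, evict D, frames [H, L, X]
L: hit
X: hit
Page faults: 7.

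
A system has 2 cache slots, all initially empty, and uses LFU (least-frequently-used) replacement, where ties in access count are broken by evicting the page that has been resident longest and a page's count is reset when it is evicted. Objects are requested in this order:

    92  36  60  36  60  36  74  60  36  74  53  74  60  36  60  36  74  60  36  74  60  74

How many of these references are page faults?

92 → fault, frames (92)
36 → fault, frames (92 36)
60 → fault, evict 92, frames (36 60)
36 → hit
60 → hit
36 → hit
74 → fault, evict 60, frames (36 74)
60 → fault, evict 74, frames (36 60)
36 → hit
74 → fault, evict 60, frames (36 74)
53 → fault, evict 74, frames (36 53)
74 → fault, evict 53, frames (36 74)
60 → fault, evict 74, frames (36 60)
36 → hit
60 → hit
36 → hit
74 → fault, evict 60, frames (36 74)
60 → fault, evict 74, frames (36 60)
36 → hit
74 → fault, evict 60, frames (36 74)
60 → fault, evict 74, frames (36 60)
74 → fault, evict 60, frames (36 74)
Page faults: 14.

14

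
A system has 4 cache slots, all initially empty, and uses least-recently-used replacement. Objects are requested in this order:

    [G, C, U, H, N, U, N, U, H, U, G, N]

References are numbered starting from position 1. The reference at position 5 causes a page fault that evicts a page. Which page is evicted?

G

pos 1: G -> fault, frames [G]
pos 2: C -> fault, frames [G, C]
pos 3: U -> fault, frames [G, C, U]
pos 4: H -> fault, frames [G, C, U, H]
pos 5: N -> fault, evict G, frames [C, U, H, N]
At position 5, page G is evicted.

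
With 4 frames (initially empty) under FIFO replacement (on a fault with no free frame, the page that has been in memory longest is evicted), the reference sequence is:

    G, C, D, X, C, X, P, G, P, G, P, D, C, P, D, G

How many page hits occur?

G: miss, frames [G]
C: miss, frames [G, C]
D: miss, frames [G, C, D]
X: miss, frames [G, C, D, X]
C: hit
X: hit
P: miss, evict G, frames [C, D, X, P]
G: miss, evict C, frames [D, X, P, G]
P: hit
G: hit
P: hit
D: hit
C: miss, evict D, frames [X, P, G, C]
P: hit
D: miss, evict X, frames [P, G, C, D]
G: hit
Hits: 8.

8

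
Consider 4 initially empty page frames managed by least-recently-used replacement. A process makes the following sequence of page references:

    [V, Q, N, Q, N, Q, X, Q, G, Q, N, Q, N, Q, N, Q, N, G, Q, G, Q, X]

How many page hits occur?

V: fault, frames {V}
Q: fault, frames {V,Q}
N: fault, frames {V,Q,N}
Q: hit
N: hit
Q: hit
X: fault, frames {V,N,Q,X}
Q: hit
G: fault, evict V, frames {N,X,Q,G}
Q: hit
N: hit
Q: hit
N: hit
Q: hit
N: hit
Q: hit
N: hit
G: hit
Q: hit
G: hit
Q: hit
X: hit
Hits: 17.

17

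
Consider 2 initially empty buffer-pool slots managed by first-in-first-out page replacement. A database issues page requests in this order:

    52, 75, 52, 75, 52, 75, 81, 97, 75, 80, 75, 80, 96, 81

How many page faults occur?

52 -> miss, frames [52]
75 -> miss, frames [52, 75]
52 -> hit
75 -> hit
52 -> hit
75 -> hit
81 -> miss, evict 52, frames [75, 81]
97 -> miss, evict 75, frames [81, 97]
75 -> miss, evict 81, frames [97, 75]
80 -> miss, evict 97, frames [75, 80]
75 -> hit
80 -> hit
96 -> miss, evict 75, frames [80, 96]
81 -> miss, evict 80, frames [96, 81]
Page faults: 8.

8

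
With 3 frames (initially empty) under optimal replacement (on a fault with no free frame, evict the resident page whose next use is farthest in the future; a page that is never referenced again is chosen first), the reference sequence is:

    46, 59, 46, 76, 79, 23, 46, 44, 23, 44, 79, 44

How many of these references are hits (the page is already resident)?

46 → fault, frames (46)
59 → fault, frames (46 59)
46 → hit
76 → fault, frames (46 59 76)
79 → fault, evict 76, frames (46 59 79)
23 → fault, evict 59, frames (46 79 23)
46 → hit
44 → fault, evict 46, frames (79 23 44)
23 → hit
44 → hit
79 → hit
44 → hit
Hits: 6.

6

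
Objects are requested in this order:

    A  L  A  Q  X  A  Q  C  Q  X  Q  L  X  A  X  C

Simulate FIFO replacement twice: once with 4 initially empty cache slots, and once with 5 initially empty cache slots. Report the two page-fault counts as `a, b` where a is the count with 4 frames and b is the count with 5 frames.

4 frames: F F . F F . . F . . . . . F . . → 6 faults.
5 frames: F F . F F . . F . . . . . . . . → 5 faults.
5 < 6: adding a frame reduced faults, as is typical.

6, 5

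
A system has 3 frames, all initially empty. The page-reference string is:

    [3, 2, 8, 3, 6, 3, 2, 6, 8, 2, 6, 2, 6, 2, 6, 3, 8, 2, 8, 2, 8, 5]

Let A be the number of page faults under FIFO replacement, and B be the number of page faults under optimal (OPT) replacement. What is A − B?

Under FIFO: F F F . F F F . F . F . . . . F . F F . . F → 12 faults.
Under OPT: F F F . F . . . F . . . . . . F . . . . . F → 7 faults.
A − B = 12 − 7 = 5.

5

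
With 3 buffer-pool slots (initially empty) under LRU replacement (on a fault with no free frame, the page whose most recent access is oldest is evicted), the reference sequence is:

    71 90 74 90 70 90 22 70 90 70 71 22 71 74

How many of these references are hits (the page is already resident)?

71 -> fault, frames (71)
90 -> fault, frames (71 90)
74 -> fault, frames (71 90 74)
90 -> hit
70 -> fault, evict 71, frames (74 90 70)
90 -> hit
22 -> fault, evict 74, frames (70 90 22)
70 -> hit
90 -> hit
70 -> hit
71 -> fault, evict 22, frames (90 70 71)
22 -> fault, evict 90, frames (70 71 22)
71 -> hit
74 -> fault, evict 70, frames (22 71 74)
Hits: 6.

6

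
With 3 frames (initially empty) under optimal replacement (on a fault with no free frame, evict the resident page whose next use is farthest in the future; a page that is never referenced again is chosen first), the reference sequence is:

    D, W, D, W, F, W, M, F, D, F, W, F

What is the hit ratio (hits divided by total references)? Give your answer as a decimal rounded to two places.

D → miss, frames [D]
W → miss, frames [D, W]
D → hit
W → hit
F → miss, frames [D, W, F]
W → hit
M → miss, evict W, frames [D, F, M]
F → hit
D → hit
F → hit
W → miss, evict M, frames [D, F, W]
F → hit
Hits: 7 of 12 references → 7/12 = 0.5833.

0.58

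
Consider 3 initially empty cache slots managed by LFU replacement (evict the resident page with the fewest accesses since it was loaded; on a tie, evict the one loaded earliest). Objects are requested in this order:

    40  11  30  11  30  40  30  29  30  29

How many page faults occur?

4

40: fault, frames (40)
11: fault, frames (40 11)
30: fault, frames (40 11 30)
11: hit
30: hit
40: hit
30: hit
29: fault, evict 40, frames (11 30 29)
30: hit
29: hit
Page faults: 4.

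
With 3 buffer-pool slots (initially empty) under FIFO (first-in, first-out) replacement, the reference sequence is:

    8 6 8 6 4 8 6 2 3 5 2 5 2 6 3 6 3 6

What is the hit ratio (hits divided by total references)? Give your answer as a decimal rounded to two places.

8: fault, frames {8}
6: fault, frames {8,6}
8: hit
6: hit
4: fault, frames {8,6,4}
8: hit
6: hit
2: fault, evict 8, frames {6,4,2}
3: fault, evict 6, frames {4,2,3}
5: fault, evict 4, frames {2,3,5}
2: hit
5: hit
2: hit
6: fault, evict 2, frames {3,5,6}
3: hit
6: hit
3: hit
6: hit
Hits: 11 of 18 references → 11/18 = 0.6111.

0.61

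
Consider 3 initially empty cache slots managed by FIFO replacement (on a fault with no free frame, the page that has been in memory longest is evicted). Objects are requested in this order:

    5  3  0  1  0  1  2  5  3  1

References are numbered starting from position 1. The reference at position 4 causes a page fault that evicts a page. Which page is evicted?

5

pos 1: 5 → fault, frames {5}
pos 2: 3 → fault, frames {5,3}
pos 3: 0 → fault, frames {5,3,0}
pos 4: 1 → fault, evict 5, frames {3,0,1}
At position 4, page 5 is evicted.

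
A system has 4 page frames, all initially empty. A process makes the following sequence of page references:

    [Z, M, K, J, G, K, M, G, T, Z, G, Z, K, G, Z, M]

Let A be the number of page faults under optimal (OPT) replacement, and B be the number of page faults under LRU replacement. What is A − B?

Under OPT: F F F F F . . . F . . . . . . F → 7 faults.
Under LRU: F F F F F . . . F F . . F . . F → 9 faults.
A − B = 7 − 9 = -2.

-2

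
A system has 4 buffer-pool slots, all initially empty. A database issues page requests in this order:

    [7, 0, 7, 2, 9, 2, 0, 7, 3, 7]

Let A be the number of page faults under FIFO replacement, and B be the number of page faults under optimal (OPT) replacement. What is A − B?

1

Under FIFO: F F . F F . . . F F → 6 faults.
Under OPT: F F . F F . . . F . → 5 faults.
A − B = 6 − 5 = 1.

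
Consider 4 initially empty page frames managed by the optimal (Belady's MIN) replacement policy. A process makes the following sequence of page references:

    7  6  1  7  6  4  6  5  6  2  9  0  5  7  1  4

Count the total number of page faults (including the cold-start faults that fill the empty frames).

9

7: fault, frames (7)
6: fault, frames (7 6)
1: fault, frames (7 6 1)
7: hit
6: hit
4: fault, frames (7 6 1 4)
6: hit
5: fault, evict 4, frames (7 6 1 5)
6: hit
2: fault, evict 6, frames (7 1 5 2)
9: fault, evict 2, frames (7 1 5 9)
0: fault, evict 9, frames (7 1 5 0)
5: hit
7: hit
1: hit
4: fault, evict 0, frames (7 1 5 4)
Page faults: 9.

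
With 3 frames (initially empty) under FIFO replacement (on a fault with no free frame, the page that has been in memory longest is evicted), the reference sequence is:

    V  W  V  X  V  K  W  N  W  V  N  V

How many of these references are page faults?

7

V: miss, frames [V]
W: miss, frames [V, W]
V: hit
X: miss, frames [V, W, X]
V: hit
K: miss, evict V, frames [W, X, K]
W: hit
N: miss, evict W, frames [X, K, N]
W: miss, evict X, frames [K, N, W]
V: miss, evict K, frames [N, W, V]
N: hit
V: hit
Page faults: 7.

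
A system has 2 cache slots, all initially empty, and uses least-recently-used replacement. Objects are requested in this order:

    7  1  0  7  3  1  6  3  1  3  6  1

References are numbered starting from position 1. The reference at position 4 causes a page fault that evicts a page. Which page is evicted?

1

pos 1: 7: miss, frames [7]
pos 2: 1: miss, frames [7, 1]
pos 3: 0: miss, evict 7, frames [1, 0]
pos 4: 7: miss, evict 1, frames [0, 7]
At position 4, page 1 is evicted.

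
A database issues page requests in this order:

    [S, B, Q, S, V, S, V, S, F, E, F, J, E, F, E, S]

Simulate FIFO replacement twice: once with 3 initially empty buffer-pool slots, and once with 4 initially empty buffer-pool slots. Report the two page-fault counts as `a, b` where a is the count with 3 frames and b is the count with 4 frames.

9, 8

3 frames: F F F . F F . . F F . F . . . F → 9 faults.
4 frames: F F F . F . . . F F . F . . . F → 8 faults.
8 < 9: adding a frame reduced faults, as is typical.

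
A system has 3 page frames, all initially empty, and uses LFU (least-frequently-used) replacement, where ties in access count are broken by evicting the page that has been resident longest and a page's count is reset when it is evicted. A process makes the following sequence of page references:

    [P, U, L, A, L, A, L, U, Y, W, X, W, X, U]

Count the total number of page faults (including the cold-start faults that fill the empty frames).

10

P → fault, frames {P}
U → fault, frames {P,U}
L → fault, frames {P,U,L}
A → fault, evict P, frames {U,L,A}
L → hit
A → hit
L → hit
U → hit
Y → fault, evict U, frames {L,A,Y}
W → fault, evict Y, frames {L,A,W}
X → fault, evict W, frames {L,A,X}
W → fault, evict X, frames {L,A,W}
X → fault, evict W, frames {L,A,X}
U → fault, evict X, frames {L,A,U}
Page faults: 10.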